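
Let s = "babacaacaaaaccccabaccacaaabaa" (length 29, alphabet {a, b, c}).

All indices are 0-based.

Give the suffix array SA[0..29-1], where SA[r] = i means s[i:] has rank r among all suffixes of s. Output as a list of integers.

rank→(start, suffix):
  0 → (28, 'a')
  1 → (27, 'aa')
  2 → (8, 'aaaaccccabaccacaaabaa')
  3 → (23, 'aaabaa')
  4 → (9, 'aaaccccabaccacaaabaa')
  5 → (24, 'aabaa')
  6 → (5, 'aacaaaaccccabaccacaaabaa')
  7 → (10, 'aaccccabaccacaaabaa')
  8 → (25, 'abaa')
  9 → (1, 'abacaacaaaaccccabaccacaaabaa')
  10 → (16, 'abaccacaaabaa')
  11 → (6, 'acaaaaccccabaccacaaabaa')
  12 → (21, 'acaaabaa')
  13 → (3, 'acaacaaaaccccabaccacaaabaa')
  14 → (18, 'accacaaabaa')
  15 → (11, 'accccabaccacaaabaa')
  16 → (26, 'baa')
  17 → (0, 'babacaacaaaaccccabaccacaaabaa')
  18 → (2, 'bacaacaaaaccccabaccacaaabaa')
  19 → (17, 'baccacaaabaa')
  20 → (7, 'caaaaccccabaccacaaabaa')
  21 → (22, 'caaabaa')
  22 → (4, 'caacaaaaccccabaccacaaabaa')
  23 → (15, 'cabaccacaaabaa')
  24 → (20, 'cacaaabaa')
  25 → (14, 'ccabaccacaaabaa')
  26 → (19, 'ccacaaabaa')
  27 → (13, 'cccabaccacaaabaa')
  28 → (12, 'ccccabaccacaaabaa')

[28, 27, 8, 23, 9, 24, 5, 10, 25, 1, 16, 6, 21, 3, 18, 11, 26, 0, 2, 17, 7, 22, 4, 15, 20, 14, 19, 13, 12]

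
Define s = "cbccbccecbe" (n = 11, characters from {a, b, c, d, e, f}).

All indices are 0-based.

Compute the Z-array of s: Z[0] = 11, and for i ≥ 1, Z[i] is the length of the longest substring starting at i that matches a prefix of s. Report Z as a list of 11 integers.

[11, 0, 1, 4, 0, 1, 1, 0, 2, 0, 0]

Z[0]=11
i=1: i≥r, start 0; Z[1]=0
i=2: i≥r, start 0; Z[2]=1 grow→box=[2,3)
i=3: i≥r, start 0; Z[3]=4 grow→box=[3,7)
i=4: min(r-i=3, Z[1]=0)=0; Z[4]=0
i=5: min(r-i=2, Z[2]=1)=1; Z[5]=1
i=6: min(r-i=1, Z[3]=4)=1; Z[6]=1
i=7: i≥r, start 0; Z[7]=0
i=8: i≥r, start 0; Z[8]=2 grow→box=[8,10)
i=9: min(r-i=1, Z[1]=0)=0; Z[9]=0
i=10: i≥r, start 0; Z[10]=0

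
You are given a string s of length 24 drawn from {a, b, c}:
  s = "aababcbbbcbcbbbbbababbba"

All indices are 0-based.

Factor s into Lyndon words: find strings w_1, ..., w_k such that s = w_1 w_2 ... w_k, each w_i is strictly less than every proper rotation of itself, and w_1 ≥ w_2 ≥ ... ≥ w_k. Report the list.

["aababcbbbcbcbbbbbababbb", "a"]

emit factor 1: 'aababcbbbcbcbbbbbababbb' (i=0, period=23)
emit factor 2: 'a' (i=23, period=1)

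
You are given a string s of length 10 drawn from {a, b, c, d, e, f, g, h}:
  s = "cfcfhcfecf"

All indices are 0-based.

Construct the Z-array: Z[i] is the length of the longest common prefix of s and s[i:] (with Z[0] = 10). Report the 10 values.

[10, 0, 2, 0, 0, 2, 0, 0, 2, 0]

Z[0]=10
i=1: outside box; Z[1]=0
i=2: outside box; Z[2]=2 scan→box=[2,4)
i=3: min(r-i=1, Z[1]=0)=0; Z[3]=0
i=4: outside box; Z[4]=0
i=5: outside box; Z[5]=2 scan→box=[5,7)
i=6: min(r-i=1, Z[1]=0)=0; Z[6]=0
i=7: outside box; Z[7]=0
i=8: outside box; Z[8]=2 scan→box=[8,10)
i=9: min(r-i=1, Z[1]=0)=0; Z[9]=0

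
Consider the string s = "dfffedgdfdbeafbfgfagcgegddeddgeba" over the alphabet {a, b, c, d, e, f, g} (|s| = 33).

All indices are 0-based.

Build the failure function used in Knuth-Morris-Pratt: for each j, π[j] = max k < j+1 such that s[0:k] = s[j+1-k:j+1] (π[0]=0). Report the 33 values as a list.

π[0] = 0
j=1 s[j]='f': π[1]=0 (border '')
j=2 s[j]='f': π[2]=0 (border '')
j=3 s[j]='f': π[3]=0 (border '')
j=4 s[j]='e': π[4]=0 (border '')
j=5 s[j]='d': π[5]=1 (border 'd')
j=6 s[j]='g': k: 1→0; π[6]=0 (border '')
j=7 s[j]='d': π[7]=1 (border 'd')
j=8 s[j]='f': π[8]=2 (border 'df')
j=9 s[j]='d': k: 2→0; π[9]=1 (border 'd')
j=10 s[j]='b': k: 1→0; π[10]=0 (border '')
j=11 s[j]='e': π[11]=0 (border '')
j=12 s[j]='a': π[12]=0 (border '')
j=13 s[j]='f': π[13]=0 (border '')
j=14 s[j]='b': π[14]=0 (border '')
j=15 s[j]='f': π[15]=0 (border '')
j=16 s[j]='g': π[16]=0 (border '')
j=17 s[j]='f': π[17]=0 (border '')
j=18 s[j]='a': π[18]=0 (border '')
j=19 s[j]='g': π[19]=0 (border '')
j=20 s[j]='c': π[20]=0 (border '')
j=21 s[j]='g': π[21]=0 (border '')
j=22 s[j]='e': π[22]=0 (border '')
j=23 s[j]='g': π[23]=0 (border '')
j=24 s[j]='d': π[24]=1 (border 'd')
j=25 s[j]='d': k: 1→0; π[25]=1 (border 'd')
j=26 s[j]='e': k: 1→0; π[26]=0 (border '')
j=27 s[j]='d': π[27]=1 (border 'd')
j=28 s[j]='d': k: 1→0; π[28]=1 (border 'd')
j=29 s[j]='g': k: 1→0; π[29]=0 (border '')
j=30 s[j]='e': π[30]=0 (border '')
j=31 s[j]='b': π[31]=0 (border '')
j=32 s[j]='a': π[32]=0 (border '')

[0, 0, 0, 0, 0, 1, 0, 1, 2, 1, 0, 0, 0, 0, 0, 0, 0, 0, 0, 0, 0, 0, 0, 0, 1, 1, 0, 1, 1, 0, 0, 0, 0]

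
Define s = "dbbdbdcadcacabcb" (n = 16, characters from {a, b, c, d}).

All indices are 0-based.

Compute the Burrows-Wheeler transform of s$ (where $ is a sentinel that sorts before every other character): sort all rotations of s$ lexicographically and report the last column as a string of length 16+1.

bccccdabdaddb$bab

rank  rotation           last
    0  $dbbdbdcadcacabcb  b
    1  abcb$dbbdbdcadcac  c
    2  acabcb$dbbdbdcadc  c
    3  adcacabcb$dbbdbdc  c
    4  b$dbbdbdcadcacabc  c
    5  bbdbdcadcacabcb$d  d
    6  bcb$dbbdbdcadcaca  a
    7  bdbdcadcacabcb$db  b
    8  bdcadcacabcb$dbbd  d
    9  cabcb$dbbdbdcadca  a
   10  cacabcb$dbbdbdcad  d
   11  cadcacabcb$dbbdbd  d
   12  cb$dbbdbdcadcacab  b
   13  dbbdbdcadcacabcb$  $
   14  dbdcadcacabcb$dbb  b
   15  dcacabcb$dbbdbdca  a
   16  dcadcacabcb$dbbdb  b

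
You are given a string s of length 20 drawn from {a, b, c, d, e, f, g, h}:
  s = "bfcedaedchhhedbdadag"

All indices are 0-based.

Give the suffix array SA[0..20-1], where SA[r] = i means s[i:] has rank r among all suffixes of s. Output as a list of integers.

rank | idx | suffix
   0 |  16 | adag
   1 |   5 | aedchhhedbdadag
   2 |  18 | ag
   3 |  14 | bdadag
   4 |   0 | bfcedaedchhhedbdadag
   5 |   2 | cedaedchhhedbdadag
   6 |   8 | chhhedbdadag
   7 |  15 | dadag
   8 |   4 | daedchhhedbdadag
   9 |  17 | dag
  10 |  13 | dbdadag
  11 |   7 | dchhhedbdadag
  12 |   3 | edaedchhhedbdadag
  13 |  12 | edbdadag
  14 |   6 | edchhhedbdadag
  15 |   1 | fcedaedchhhedbdadag
  16 |  19 | g
  17 |  11 | hedbdadag
  18 |  10 | hhedbdadag
  19 |   9 | hhhedbdadag

[16, 5, 18, 14, 0, 2, 8, 15, 4, 17, 13, 7, 3, 12, 6, 1, 19, 11, 10, 9]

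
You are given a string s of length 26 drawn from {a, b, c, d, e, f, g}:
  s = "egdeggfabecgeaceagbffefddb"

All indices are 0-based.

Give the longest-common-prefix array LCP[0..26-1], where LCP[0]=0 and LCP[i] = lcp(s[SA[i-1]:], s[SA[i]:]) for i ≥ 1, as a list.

[0, 1, 1, 0, 1, 1, 0, 1, 0, 1, 1, 0, 2, 1, 1, 1, 2, 0, 1, 1, 1, 0, 1, 1, 1, 1]

sorted suffixes:
  #0 SA[0]=7  'abecgeaceagbffefddb'
  #1 SA[1]=13  'aceagbffefddb'
  #2 SA[2]=16  'agbffefddb'
  #3 SA[3]=25  'b'
  #4 SA[4]=8  'becgeaceagbffefddb'
  #5 SA[5]=18  'bffefddb'
  #6 SA[6]=14  'ceagbffefddb'
  #7 SA[7]=10  'cgeaceagbffefddb'
  #8 SA[8]=24  'db'
  #9 SA[9]=23  'ddb'
  #10 SA[10]=2  'deggfabecgeaceagbffefddb'
  #11 SA[11]=12  'eaceagbffefddb'
  #12 SA[12]=15  'eagbffefddb'
  #13 SA[13]=9  'ecgeaceagbffefddb'
  #14 SA[14]=21  'efddb'
  #15 SA[15]=0  'egdeggfabecgeaceagbffefddb'
  #16 SA[16]=3  'eggfabecgeaceagbffefddb'
  #17 SA[17]=6  'fabecgeaceagbffefddb'
  #18 SA[18]=22  'fddb'
  #19 SA[19]=20  'fefddb'
  #20 SA[20]=19  'ffefddb'
  #21 SA[21]=17  'gbffefddb'
  #22 SA[22]=1  'gdeggfabecgeaceagbffefddb'
  #23 SA[23]=11  'geaceagbffefddb'
  #24 SA[24]=5  'gfabecgeaceagbffefddb'
  #25 SA[25]=4  'ggfabecgeaceagbffefddb'

SA = [7, 13, 16, 25, 8, 18, 14, 10, 24, 23, 2, 12, 15, 9, 21, 0, 3, 6, 22, 20, 19, 17, 1, 11, 5, 4]
[i] adj suffixes → lcp
  [1] 7/13 → 1 ('a')
  [2] 13/16 → 1 ('a')
  [3] 16/25 → 0 ('')
  [4] 25/8 → 1 ('b')
  [5] 8/18 → 1 ('b')
  [6] 18/14 → 0 ('')
  [7] 14/10 → 1 ('c')
  [8] 10/24 → 0 ('')
  [9] 24/23 → 1 ('d')
  [10] 23/2 → 1 ('d')
  [11] 2/12 → 0 ('')
  [12] 12/15 → 2 ('ea')
  [13] 15/9 → 1 ('e')
  [14] 9/21 → 1 ('e')
  [15] 21/0 → 1 ('e')
  [16] 0/3 → 2 ('eg')
  [17] 3/6 → 0 ('')
  [18] 6/22 → 1 ('f')
  [19] 22/20 → 1 ('f')
  [20] 20/19 → 1 ('f')
  [21] 19/17 → 0 ('')
  [22] 17/1 → 1 ('g')
  [23] 1/11 → 1 ('g')
  [24] 11/5 → 1 ('g')
  [25] 5/4 → 1 ('g')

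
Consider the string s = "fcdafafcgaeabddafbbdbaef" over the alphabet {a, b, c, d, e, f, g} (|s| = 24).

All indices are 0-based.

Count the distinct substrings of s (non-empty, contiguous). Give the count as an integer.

rank→(start, suffix):
  0 → (11, 'abddafbbdbaef')
  1 → (9, 'aeabddafbbdbaef')
  2 → (21, 'aef')
  3 → (3, 'afafcgaeabddafbbdbaef')
  4 → (15, 'afbbdbaef')
  5 → (5, 'afcgaeabddafbbdbaef')
  6 → (20, 'baef')
  7 → (17, 'bbdbaef')
  8 → (18, 'bdbaef')
  9 → (12, 'bddafbbdbaef')
  10 → (1, 'cdafafcgaeabddafbbdbaef')
  11 → (7, 'cgaeabddafbbdbaef')
  12 → (2, 'dafafcgaeabddafbbdbaef')
  13 → (14, 'dafbbdbaef')
  14 → (19, 'dbaef')
  15 → (13, 'ddafbbdbaef')
  16 → (10, 'eabddafbbdbaef')
  17 → (22, 'ef')
  18 → (23, 'f')
  19 → (4, 'fafcgaeabddafbbdbaef')
  20 → (16, 'fbbdbaef')
  21 → (0, 'fcdafafcgaeabddafbbdbaef')
  22 → (6, 'fcgaeabddafbbdbaef')
  23 → (8, 'gaeabddafbbdbaef')

SA = [11, 9, 21, 3, 15, 5, 20, 17, 18, 12, 1, 7, 2, 14, 19, 13, 10, 22, 23, 4, 16, 0, 6, 8]
[i] adj suffixes → lcp
  [1] 11/9 → 1 ('a')
  [2] 9/21 → 2 ('ae')
  [3] 21/3 → 1 ('a')
  [4] 3/15 → 2 ('af')
  [5] 15/5 → 2 ('af')
  [6] 5/20 → 0 ('')
  [7] 20/17 → 1 ('b')
  [8] 17/18 → 1 ('b')
  [9] 18/12 → 2 ('bd')
  [10] 12/1 → 0 ('')
  [11] 1/7 → 1 ('c')
  [12] 7/2 → 0 ('')
  [13] 2/14 → 3 ('daf')
  [14] 14/19 → 1 ('d')
  [15] 19/13 → 1 ('d')
  [16] 13/10 → 0 ('')
  [17] 10/22 → 1 ('e')
  [18] 22/23 → 0 ('')
  [19] 23/4 → 1 ('f')
  [20] 4/16 → 1 ('f')
  [21] 16/0 → 1 ('f')
  [22] 0/6 → 2 ('fc')
  [23] 6/8 → 0 ('')

n(n+1)/2 = 24·25/2 = 300
Σ LCP = 0 + 1 + 2 + 1 + 2 + 2 + 0 + 1 + 1 + 2 + 0 + 1 + 0 + 3 + 1 + 1 + 0 + 1 + 0 + 1 + 1 + 1 + 2 + 0 = 24
distinct = 300 − 24 = 276

276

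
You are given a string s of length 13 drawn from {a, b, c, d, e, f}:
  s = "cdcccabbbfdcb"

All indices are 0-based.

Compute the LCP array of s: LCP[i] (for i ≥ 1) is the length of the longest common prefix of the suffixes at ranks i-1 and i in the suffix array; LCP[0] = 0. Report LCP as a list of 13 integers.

rank→(start, suffix):
  0 → (5, 'abbbfdcb')
  1 → (12, 'b')
  2 → (6, 'bbbfdcb')
  3 → (7, 'bbfdcb')
  4 → (8, 'bfdcb')
  5 → (4, 'cabbbfdcb')
  6 → (11, 'cb')
  7 → (3, 'ccabbbfdcb')
  8 → (2, 'cccabbbfdcb')
  9 → (0, 'cdcccabbbfdcb')
  10 → (10, 'dcb')
  11 → (1, 'dcccabbbfdcb')
  12 → (9, 'fdcb')

SA = [5, 12, 6, 7, 8, 4, 11, 3, 2, 0, 10, 1, 9]
i: (SA[i-1],SA[i]) lcp shared
  1: (5,12) 0 ''
  2: (12,6) 1 'b'
  3: (6,7) 2 'bb'
  4: (7,8) 1 'b'
  5: (8,4) 0 ''
  6: (4,11) 1 'c'
  7: (11,3) 1 'c'
  8: (3,2) 2 'cc'
  9: (2,0) 1 'c'
  10: (0,10) 0 ''
  11: (10,1) 2 'dc'
  12: (1,9) 0 ''

[0, 0, 1, 2, 1, 0, 1, 1, 2, 1, 0, 2, 0]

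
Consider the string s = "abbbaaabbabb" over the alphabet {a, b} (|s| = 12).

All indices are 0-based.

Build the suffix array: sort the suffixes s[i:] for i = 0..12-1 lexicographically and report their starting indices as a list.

sorted suffixes:
  #0 SA[0]=4  'aaabbabb'
  #1 SA[1]=5  'aabbabb'
  #2 SA[2]=9  'abb'
  #3 SA[3]=6  'abbabb'
  #4 SA[4]=0  'abbbaaabbabb'
  #5 SA[5]=11  'b'
  #6 SA[6]=3  'baaabbabb'
  #7 SA[7]=8  'babb'
  #8 SA[8]=10  'bb'
  #9 SA[9]=2  'bbaaabbabb'
  #10 SA[10]=7  'bbabb'
  #11 SA[11]=1  'bbbaaabbabb'

[4, 5, 9, 6, 0, 11, 3, 8, 10, 2, 7, 1]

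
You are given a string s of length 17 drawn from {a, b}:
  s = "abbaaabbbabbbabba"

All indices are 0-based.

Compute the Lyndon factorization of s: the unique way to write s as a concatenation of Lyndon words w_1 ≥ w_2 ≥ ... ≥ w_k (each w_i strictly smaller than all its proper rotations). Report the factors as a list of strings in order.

emit factor 1: 'abb' (i=0, period=3)
emit factor 2: 'aaabbbabbbabb' (i=3, period=13)
emit factor 3: 'a' (i=16, period=1)

["abb", "aaabbbabbbabb", "a"]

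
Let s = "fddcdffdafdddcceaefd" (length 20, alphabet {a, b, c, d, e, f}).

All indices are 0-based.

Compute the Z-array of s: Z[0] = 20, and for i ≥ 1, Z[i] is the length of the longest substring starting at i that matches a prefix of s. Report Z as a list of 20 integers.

Z[0]=20
i=1: i≥r, start 0; Z[1]=0
i=2: i≥r, start 0; Z[2]=0
i=3: i≥r, start 0; Z[3]=0
i=4: i≥r, start 0; Z[4]=0
i=5: i≥r, start 0; Z[5]=1 extend→box=[5,6)
i=6: i≥r, start 0; Z[6]=2 extend→box=[6,8)
i=7: min(r-i=1, Z[1]=0)=0; Z[7]=0
i=8: i≥r, start 0; Z[8]=0
i=9: i≥r, start 0; Z[9]=3 extend→box=[9,12)
i=10: min(r-i=2, Z[1]=0)=0; Z[10]=0
i=11: min(r-i=1, Z[2]=0)=0; Z[11]=0
i=12: i≥r, start 0; Z[12]=0
i=13: i≥r, start 0; Z[13]=0
i=14: i≥r, start 0; Z[14]=0
i=15: i≥r, start 0; Z[15]=0
i=16: i≥r, start 0; Z[16]=0
i=17: i≥r, start 0; Z[17]=0
i=18: i≥r, start 0; Z[18]=2 extend→box=[18,20)
i=19: min(r-i=1, Z[1]=0)=0; Z[19]=0

[20, 0, 0, 0, 0, 1, 2, 0, 0, 3, 0, 0, 0, 0, 0, 0, 0, 0, 2, 0]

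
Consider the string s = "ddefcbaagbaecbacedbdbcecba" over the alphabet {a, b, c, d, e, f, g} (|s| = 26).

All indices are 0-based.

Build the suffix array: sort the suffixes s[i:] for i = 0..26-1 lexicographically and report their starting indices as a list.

rank→(start, suffix):
  0 → (25, 'a')
  1 → (6, 'aagbaecbacedbdbcecba')
  2 → (14, 'acedbdbcecba')
  3 → (10, 'aecbacedbdbcecba')
  4 → (7, 'agbaecbacedbdbcecba')
  5 → (24, 'ba')
  6 → (5, 'baagbaecbacedbdbcecba')
  7 → (13, 'bacedbdbcecba')
  8 → (9, 'baecbacedbdbcecba')
  9 → (20, 'bcecba')
  10 → (18, 'bdbcecba')
  11 → (23, 'cba')
  12 → (4, 'cbaagbaecbacedbdbcecba')
  13 → (12, 'cbacedbdbcecba')
  14 → (21, 'cecba')
  15 → (15, 'cedbdbcecba')
  16 → (19, 'dbcecba')
  17 → (17, 'dbdbcecba')
  18 → (0, 'ddefcbaagbaecbacedbdbcecba')
  19 → (1, 'defcbaagbaecbacedbdbcecba')
  20 → (22, 'ecba')
  21 → (11, 'ecbacedbdbcecba')
  22 → (16, 'edbdbcecba')
  23 → (2, 'efcbaagbaecbacedbdbcecba')
  24 → (3, 'fcbaagbaecbacedbdbcecba')
  25 → (8, 'gbaecbacedbdbcecba')

[25, 6, 14, 10, 7, 24, 5, 13, 9, 20, 18, 23, 4, 12, 21, 15, 19, 17, 0, 1, 22, 11, 16, 2, 3, 8]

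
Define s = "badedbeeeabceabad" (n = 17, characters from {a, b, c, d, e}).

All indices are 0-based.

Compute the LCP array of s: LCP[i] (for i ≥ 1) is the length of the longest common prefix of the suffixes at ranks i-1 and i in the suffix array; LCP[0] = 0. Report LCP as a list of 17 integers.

[0, 2, 1, 2, 0, 3, 1, 1, 0, 0, 1, 1, 0, 3, 1, 1, 2]

sorted suffixes:
  #0 SA[0]=13  'abad'
  #1 SA[1]=9  'abceabad'
  #2 SA[2]=15  'ad'
  #3 SA[3]=1  'adedbeeeabceabad'
  #4 SA[4]=14  'bad'
  #5 SA[5]=0  'badedbeeeabceabad'
  #6 SA[6]=10  'bceabad'
  #7 SA[7]=5  'beeeabceabad'
  #8 SA[8]=11  'ceabad'
  #9 SA[9]=16  'd'
  #10 SA[10]=4  'dbeeeabceabad'
  #11 SA[11]=2  'dedbeeeabceabad'
  #12 SA[12]=12  'eabad'
  #13 SA[13]=8  'eabceabad'
  #14 SA[14]=3  'edbeeeabceabad'
  #15 SA[15]=7  'eeabceabad'
  #16 SA[16]=6  'eeeabceabad'

SA = [13, 9, 15, 1, 14, 0, 10, 5, 11, 16, 4, 2, 12, 8, 3, 7, 6]
[i] adj suffixes → lcp
  [1] 13/9 → 2 ('ab')
  [2] 9/15 → 1 ('a')
  [3] 15/1 → 2 ('ad')
  [4] 1/14 → 0 ('')
  [5] 14/0 → 3 ('bad')
  [6] 0/10 → 1 ('b')
  [7] 10/5 → 1 ('b')
  [8] 5/11 → 0 ('')
  [9] 11/16 → 0 ('')
  [10] 16/4 → 1 ('d')
  [11] 4/2 → 1 ('d')
  [12] 2/12 → 0 ('')
  [13] 12/8 → 3 ('eab')
  [14] 8/3 → 1 ('e')
  [15] 3/7 → 1 ('e')
  [16] 7/6 → 2 ('ee')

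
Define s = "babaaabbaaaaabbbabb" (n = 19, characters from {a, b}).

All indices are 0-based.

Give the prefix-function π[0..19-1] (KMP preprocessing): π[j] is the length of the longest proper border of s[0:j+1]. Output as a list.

π[0] = 0
j=1 s[j]='a': π[1]=0 (border '')
j=2 s[j]='b': π[2]=1 (border 'b')
j=3 s[j]='a': π[3]=2 (border 'ba')
j=4 s[j]='a': k: 2→0; π[4]=0 (border '')
j=5 s[j]='a': π[5]=0 (border '')
j=6 s[j]='b': π[6]=1 (border 'b')
j=7 s[j]='b': k: 1→0; π[7]=1 (border 'b')
j=8 s[j]='a': π[8]=2 (border 'ba')
j=9 s[j]='a': k: 2→0; π[9]=0 (border '')
j=10 s[j]='a': π[10]=0 (border '')
j=11 s[j]='a': π[11]=0 (border '')
j=12 s[j]='a': π[12]=0 (border '')
j=13 s[j]='b': π[13]=1 (border 'b')
j=14 s[j]='b': k: 1→0; π[14]=1 (border 'b')
j=15 s[j]='b': k: 1→0; π[15]=1 (border 'b')
j=16 s[j]='a': π[16]=2 (border 'ba')
j=17 s[j]='b': π[17]=3 (border 'bab')
j=18 s[j]='b': k: 3→1→0; π[18]=1 (border 'b')

[0, 0, 1, 2, 0, 0, 1, 1, 2, 0, 0, 0, 0, 1, 1, 1, 2, 3, 1]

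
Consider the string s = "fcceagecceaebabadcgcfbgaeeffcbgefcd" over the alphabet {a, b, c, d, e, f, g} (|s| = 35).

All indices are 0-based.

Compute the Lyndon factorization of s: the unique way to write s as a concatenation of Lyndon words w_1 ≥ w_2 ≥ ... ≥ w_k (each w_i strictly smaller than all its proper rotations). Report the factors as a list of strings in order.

emit factor 1: 'f' (i=0, period=1)
emit factor 2: 'cce' (i=1, period=3)
emit factor 3: 'agecce' (i=4, period=6)
emit factor 4: 'aeb' (i=10, period=3)
emit factor 5: 'abadcgcfbgaeeffcbgefcd' (i=13, period=22)

["f", "cce", "agecce", "aeb", "abadcgcfbgaeeffcbgefcd"]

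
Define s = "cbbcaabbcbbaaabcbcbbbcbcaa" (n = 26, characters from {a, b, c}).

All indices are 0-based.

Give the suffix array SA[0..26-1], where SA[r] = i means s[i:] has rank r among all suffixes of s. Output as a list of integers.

[25, 24, 11, 4, 12, 5, 13, 10, 9, 18, 1, 6, 19, 22, 2, 7, 16, 20, 14, 23, 3, 8, 17, 0, 21, 15]

rank | idx | suffix
   0 |  25 | a
   1 |  24 | aa
   2 |  11 | aaabcbcbbbcbcaa
   3 |   4 | aabbcbbaaabcbcbbbcbcaa
   4 |  12 | aabcbcbbbcbcaa
   5 |   5 | abbcbbaaabcbcbbbcbcaa
   6 |  13 | abcbcbbbcbcaa
   7 |  10 | baaabcbcbbbcbcaa
   8 |   9 | bbaaabcbcbbbcbcaa
   9 |  18 | bbbcbcaa
  10 |   1 | bbcaabbcbbaaabcbcbbbcbcaa
  11 |   6 | bbcbbaaabcbcbbbcbcaa
  12 |  19 | bbcbcaa
  13 |  22 | bcaa
  14 |   2 | bcaabbcbbaaabcbcbbbcbcaa
  15 |   7 | bcbbaaabcbcbbbcbcaa
  16 |  16 | bcbbbcbcaa
  17 |  20 | bcbcaa
  18 |  14 | bcbcbbbcbcaa
  19 |  23 | caa
  20 |   3 | caabbcbbaaabcbcbbbcbcaa
  21 |   8 | cbbaaabcbcbbbcbcaa
  22 |  17 | cbbbcbcaa
  23 |   0 | cbbcaabbcbbaaabcbcbbbcbcaa
  24 |  21 | cbcaa
  25 |  15 | cbcbbbcbcaa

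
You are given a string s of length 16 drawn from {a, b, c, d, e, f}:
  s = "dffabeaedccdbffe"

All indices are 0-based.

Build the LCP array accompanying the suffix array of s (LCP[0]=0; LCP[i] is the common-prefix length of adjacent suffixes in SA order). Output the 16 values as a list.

sorted suffixes:
  #0 SA[0]=3  'abeaedccdbffe'
  #1 SA[1]=6  'aedccdbffe'
  #2 SA[2]=4  'beaedccdbffe'
  #3 SA[3]=12  'bffe'
  #4 SA[4]=9  'ccdbffe'
  #5 SA[5]=10  'cdbffe'
  #6 SA[6]=11  'dbffe'
  #7 SA[7]=8  'dccdbffe'
  #8 SA[8]=0  'dffabeaedccdbffe'
  #9 SA[9]=15  'e'
  #10 SA[10]=5  'eaedccdbffe'
  #11 SA[11]=7  'edccdbffe'
  #12 SA[12]=2  'fabeaedccdbffe'
  #13 SA[13]=14  'fe'
  #14 SA[14]=1  'ffabeaedccdbffe'
  #15 SA[15]=13  'ffe'

SA = [3, 6, 4, 12, 9, 10, 11, 8, 0, 15, 5, 7, 2, 14, 1, 13]
i: (SA[i-1],SA[i]) lcp shared
  1: (3,6) 1 'a'
  2: (6,4) 0 ''
  3: (4,12) 1 'b'
  4: (12,9) 0 ''
  5: (9,10) 1 'c'
  6: (10,11) 0 ''
  7: (11,8) 1 'd'
  8: (8,0) 1 'd'
  9: (0,15) 0 ''
  10: (15,5) 1 'e'
  11: (5,7) 1 'e'
  12: (7,2) 0 ''
  13: (2,14) 1 'f'
  14: (14,1) 1 'f'
  15: (1,13) 2 'ff'

[0, 1, 0, 1, 0, 1, 0, 1, 1, 0, 1, 1, 0, 1, 1, 2]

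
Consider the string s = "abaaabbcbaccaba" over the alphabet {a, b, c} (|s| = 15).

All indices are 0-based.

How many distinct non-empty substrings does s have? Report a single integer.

102

rank | idx | suffix
   0 |  14 | a
   1 |   2 | aaabbcbaccaba
   2 |   3 | aabbcbaccaba
   3 |  12 | aba
   4 |   0 | abaaabbcbaccaba
   5 |   4 | abbcbaccaba
   6 |   9 | accaba
   7 |  13 | ba
   8 |   1 | baaabbcbaccaba
   9 |   8 | baccaba
  10 |   5 | bbcbaccaba
  11 |   6 | bcbaccaba
  12 |  11 | caba
  13 |   7 | cbaccaba
  14 |  10 | ccaba

SA = [14, 2, 3, 12, 0, 4, 9, 13, 1, 8, 5, 6, 11, 7, 10]
rank  pair      lcp
   1  s[14:],s[2:]  1  'a'
   2  s[2:],s[3:]  2  'aa'
   3  s[3:],s[12:]  1  'a'
   4  s[12:],s[0:]  3  'aba'
   5  s[0:],s[4:]  2  'ab'
   6  s[4:],s[9:]  1  'a'
   7  s[9:],s[13:]  0  ''
   8  s[13:],s[1:]  2  'ba'
   9  s[1:],s[8:]  2  'ba'
  10  s[8:],s[5:]  1  'b'
  11  s[5:],s[6:]  1  'b'
  12  s[6:],s[11:]  0  ''
  13  s[11:],s[7:]  1  'c'
  14  s[7:],s[10:]  1  'c'

n(n+1)/2 = 15·16/2 = 120
Σ LCP = 0 + 1 + 2 + 1 + 3 + 2 + 1 + 0 + 2 + 2 + 1 + 1 + 0 + 1 + 1 = 18
distinct = 120 − 18 = 102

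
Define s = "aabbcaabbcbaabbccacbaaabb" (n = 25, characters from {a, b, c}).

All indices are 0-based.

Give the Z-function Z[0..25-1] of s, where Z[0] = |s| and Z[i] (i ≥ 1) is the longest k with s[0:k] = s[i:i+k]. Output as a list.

Z[0]=25
i=1: fresh scan; Z[1]=1 grow→box=[1,2)
i=2: fresh scan; Z[2]=0
i=3: fresh scan; Z[3]=0
i=4: fresh scan; Z[4]=0
i=5: fresh scan; Z[5]=5 grow→box=[5,10)
i=6: min(r-i=4, Z[1]=1)=1; Z[6]=1
i=7: min(r-i=3, Z[2]=0)=0; Z[7]=0
i=8: min(r-i=2, Z[3]=0)=0; Z[8]=0
i=9: min(r-i=1, Z[4]=0)=0; Z[9]=0
i=10: fresh scan; Z[10]=0
i=11: fresh scan; Z[11]=5 grow→box=[11,16)
i=12: min(r-i=4, Z[1]=1)=1; Z[12]=1
i=13: min(r-i=3, Z[2]=0)=0; Z[13]=0
i=14: min(r-i=2, Z[3]=0)=0; Z[14]=0
i=15: min(r-i=1, Z[4]=0)=0; Z[15]=0
i=16: fresh scan; Z[16]=0
i=17: fresh scan; Z[17]=1 grow→box=[17,18)
i=18: fresh scan; Z[18]=0
i=19: fresh scan; Z[19]=0
i=20: fresh scan; Z[20]=2 grow→box=[20,22)
i=21: min(r-i=1, Z[1]=1)=1; Z[21]=4 grow→box=[21,25)
i=22: min(r-i=3, Z[1]=1)=1; Z[22]=1
i=23: min(r-i=2, Z[2]=0)=0; Z[23]=0
i=24: min(r-i=1, Z[3]=0)=0; Z[24]=0

[25, 1, 0, 0, 0, 5, 1, 0, 0, 0, 0, 5, 1, 0, 0, 0, 0, 1, 0, 0, 2, 4, 1, 0, 0]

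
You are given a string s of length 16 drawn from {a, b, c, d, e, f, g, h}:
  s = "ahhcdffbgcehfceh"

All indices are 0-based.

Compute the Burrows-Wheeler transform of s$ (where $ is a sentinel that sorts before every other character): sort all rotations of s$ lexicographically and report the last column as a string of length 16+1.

h$fhfgcccfhdbehea

rank  rotation           last
    0  $ahhcdffbgcehfceh  h
    1  ahhcdffbgcehfceh$  $
    2  bgcehfceh$ahhcdff  f
    3  cdffbgcehfceh$ahh  h
    4  ceh$ahhcdffbgcehf  f
    5  cehfceh$ahhcdffbg  g
    6  dffbgcehfceh$ahhc  c
    7  eh$ahhcdffbgcehfc  c
    8  ehfceh$ahhcdffbgc  c
    9  fbgcehfceh$ahhcdf  f
   10  fceh$ahhcdffbgceh  h
   11  ffbgcehfceh$ahhcd  d
   12  gcehfceh$ahhcdffb  b
   13  h$ahhcdffbgcehfce  e
   14  hcdffbgcehfceh$ah  h
   15  hfceh$ahhcdffbgce  e
   16  hhcdffbgcehfceh$a  a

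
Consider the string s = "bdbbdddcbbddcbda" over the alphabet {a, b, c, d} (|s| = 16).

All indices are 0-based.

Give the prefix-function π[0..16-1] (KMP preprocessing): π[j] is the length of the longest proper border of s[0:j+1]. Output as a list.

π[0] = 0
j=1 s[j]='d': π[1]=0 (border '')
j=2 s[j]='b': π[2]=1 (border 'b')
j=3 s[j]='b': k: 1→0; π[3]=1 (border 'b')
j=4 s[j]='d': π[4]=2 (border 'bd')
j=5 s[j]='d': k: 2→0; π[5]=0 (border '')
j=6 s[j]='d': π[6]=0 (border '')
j=7 s[j]='c': π[7]=0 (border '')
j=8 s[j]='b': π[8]=1 (border 'b')
j=9 s[j]='b': k: 1→0; π[9]=1 (border 'b')
j=10 s[j]='d': π[10]=2 (border 'bd')
j=11 s[j]='d': k: 2→0; π[11]=0 (border '')
j=12 s[j]='c': π[12]=0 (border '')
j=13 s[j]='b': π[13]=1 (border 'b')
j=14 s[j]='d': π[14]=2 (border 'bd')
j=15 s[j]='a': k: 2→0; π[15]=0 (border '')

[0, 0, 1, 1, 2, 0, 0, 0, 1, 1, 2, 0, 0, 1, 2, 0]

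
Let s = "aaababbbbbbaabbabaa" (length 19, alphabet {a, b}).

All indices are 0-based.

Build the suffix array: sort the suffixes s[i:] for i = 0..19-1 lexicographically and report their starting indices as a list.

[18, 17, 0, 1, 11, 15, 2, 12, 4, 16, 10, 14, 3, 9, 13, 8, 7, 6, 5]

sorted suffixes:
  #0 SA[0]=18  'a'
  #1 SA[1]=17  'aa'
  #2 SA[2]=0  'aaababbbbbbaabbabaa'
  #3 SA[3]=1  'aababbbbbbaabbabaa'
  #4 SA[4]=11  'aabbabaa'
  #5 SA[5]=15  'abaa'
  #6 SA[6]=2  'ababbbbbbaabbabaa'
  #7 SA[7]=12  'abbabaa'
  #8 SA[8]=4  'abbbbbbaabbabaa'
  #9 SA[9]=16  'baa'
  #10 SA[10]=10  'baabbabaa'
  #11 SA[11]=14  'babaa'
  #12 SA[12]=3  'babbbbbbaabbabaa'
  #13 SA[13]=9  'bbaabbabaa'
  #14 SA[14]=13  'bbabaa'
  #15 SA[15]=8  'bbbaabbabaa'
  #16 SA[16]=7  'bbbbaabbabaa'
  #17 SA[17]=6  'bbbbbaabbabaa'
  #18 SA[18]=5  'bbbbbbaabbabaa'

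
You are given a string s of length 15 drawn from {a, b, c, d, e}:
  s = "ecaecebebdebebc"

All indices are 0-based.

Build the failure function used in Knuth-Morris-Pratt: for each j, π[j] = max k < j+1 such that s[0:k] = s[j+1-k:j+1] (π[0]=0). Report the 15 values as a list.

[0, 0, 0, 1, 2, 1, 0, 1, 0, 0, 1, 0, 1, 0, 0]

π[0] = 0
j=1 s[j]='c': π[1]=0 (border '')
j=2 s[j]='a': π[2]=0 (border '')
j=3 s[j]='e': π[3]=1 (border 'e')
j=4 s[j]='c': π[4]=2 (border 'ec')
j=5 s[j]='e': k: 2→0; π[5]=1 (border 'e')
j=6 s[j]='b': k: 1→0; π[6]=0 (border '')
j=7 s[j]='e': π[7]=1 (border 'e')
j=8 s[j]='b': k: 1→0; π[8]=0 (border '')
j=9 s[j]='d': π[9]=0 (border '')
j=10 s[j]='e': π[10]=1 (border 'e')
j=11 s[j]='b': k: 1→0; π[11]=0 (border '')
j=12 s[j]='e': π[12]=1 (border 'e')
j=13 s[j]='b': k: 1→0; π[13]=0 (border '')
j=14 s[j]='c': π[14]=0 (border '')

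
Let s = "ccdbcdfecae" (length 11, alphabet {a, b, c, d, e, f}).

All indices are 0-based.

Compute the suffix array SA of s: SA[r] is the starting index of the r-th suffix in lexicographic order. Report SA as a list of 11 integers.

[9, 3, 8, 0, 1, 4, 2, 5, 10, 7, 6]

rank | idx | suffix
   0 |   9 | ae
   1 |   3 | bcdfecae
   2 |   8 | cae
   3 |   0 | ccdbcdfecae
   4 |   1 | cdbcdfecae
   5 |   4 | cdfecae
   6 |   2 | dbcdfecae
   7 |   5 | dfecae
   8 |  10 | e
   9 |   7 | ecae
  10 |   6 | fecae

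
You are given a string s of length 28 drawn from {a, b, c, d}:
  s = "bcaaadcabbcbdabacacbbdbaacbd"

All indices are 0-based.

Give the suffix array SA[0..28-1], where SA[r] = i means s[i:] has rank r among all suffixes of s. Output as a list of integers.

[2, 23, 3, 13, 7, 15, 17, 24, 4, 22, 14, 8, 19, 0, 9, 26, 11, 20, 1, 6, 16, 18, 25, 10, 27, 12, 21, 5]

sorted suffixes:
  #0 SA[0]=2  'aaadcabbcbdabacacbbdbaacbd'
  #1 SA[1]=23  'aacbd'
  #2 SA[2]=3  'aadcabbcbdabacacbbdbaacbd'
  #3 SA[3]=13  'abacacbbdbaacbd'
  #4 SA[4]=7  'abbcbdabacacbbdbaacbd'
  #5 SA[5]=15  'acacbbdbaacbd'
  #6 SA[6]=17  'acbbdbaacbd'
  #7 SA[7]=24  'acbd'
  #8 SA[8]=4  'adcabbcbdabacacbbdbaacbd'
  #9 SA[9]=22  'baacbd'
  #10 SA[10]=14  'bacacbbdbaacbd'
  #11 SA[11]=8  'bbcbdabacacbbdbaacbd'
  #12 SA[12]=19  'bbdbaacbd'
  #13 SA[13]=0  'bcaaadcabbcbdabacacbbdbaacbd'
  #14 SA[14]=9  'bcbdabacacbbdbaacbd'
  #15 SA[15]=26  'bd'
  #16 SA[16]=11  'bdabacacbbdbaacbd'
  #17 SA[17]=20  'bdbaacbd'
  #18 SA[18]=1  'caaadcabbcbdabacacbbdbaacbd'
  #19 SA[19]=6  'cabbcbdabacacbbdbaacbd'
  #20 SA[20]=16  'cacbbdbaacbd'
  #21 SA[21]=18  'cbbdbaacbd'
  #22 SA[22]=25  'cbd'
  #23 SA[23]=10  'cbdabacacbbdbaacbd'
  #24 SA[24]=27  'd'
  #25 SA[25]=12  'dabacacbbdbaacbd'
  #26 SA[26]=21  'dbaacbd'
  #27 SA[27]=5  'dcabbcbdabacacbbdbaacbd'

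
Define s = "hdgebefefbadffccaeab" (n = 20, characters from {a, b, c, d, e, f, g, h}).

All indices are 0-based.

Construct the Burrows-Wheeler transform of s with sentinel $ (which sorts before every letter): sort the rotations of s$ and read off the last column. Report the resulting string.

rank  rotation               last
    0  $hdgebefefbadffccaeab  b
    1  ab$hdgebefefbadffccae  e
    2  adffccaeab$hdgebefefb  b
    3  aeab$hdgebefefbadffcc  c
    4  b$hdgebefefbadffccaea  a
    5  badffccaeab$hdgebefef  f
    6  befefbadffccaeab$hdge  e
    7  caeab$hdgebefefbadffc  c
    8  ccaeab$hdgebefefbadff  f
    9  dffccaeab$hdgebefefba  a
   10  dgebefefbadffccaeab$h  h
   11  eab$hdgebefefbadffcca  a
   12  ebefefbadffccaeab$hdg  g
   13  efbadffccaeab$hdgebef  f
   14  efefbadffccaeab$hdgeb  b
   15  fbadffccaeab$hdgebefe  e
   16  fccaeab$hdgebefefbadf  f
   17  fefbadffccaeab$hdgebe  e
   18  ffccaeab$hdgebefefbad  d
   19  gebefefbadffccaeab$hd  d
   20  hdgebefefbadffccaeab$  $

bebcafecfahagfbefedd$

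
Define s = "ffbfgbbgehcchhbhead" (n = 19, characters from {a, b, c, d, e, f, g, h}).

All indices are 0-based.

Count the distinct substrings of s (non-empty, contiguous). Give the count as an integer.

179

sorted suffixes:
  #0 SA[0]=17  'ad'
  #1 SA[1]=5  'bbgehcchhbhead'
  #2 SA[2]=2  'bfgbbgehcchhbhead'
  #3 SA[3]=6  'bgehcchhbhead'
  #4 SA[4]=14  'bhead'
  #5 SA[5]=10  'cchhbhead'
  #6 SA[6]=11  'chhbhead'
  #7 SA[7]=18  'd'
  #8 SA[8]=16  'ead'
  #9 SA[9]=8  'ehcchhbhead'
  #10 SA[10]=1  'fbfgbbgehcchhbhead'
  #11 SA[11]=0  'ffbfgbbgehcchhbhead'
  #12 SA[12]=3  'fgbbgehcchhbhead'
  #13 SA[13]=4  'gbbgehcchhbhead'
  #14 SA[14]=7  'gehcchhbhead'
  #15 SA[15]=13  'hbhead'
  #16 SA[16]=9  'hcchhbhead'
  #17 SA[17]=15  'head'
  #18 SA[18]=12  'hhbhead'

SA = [17, 5, 2, 6, 14, 10, 11, 18, 16, 8, 1, 0, 3, 4, 7, 13, 9, 15, 12]
rank  pair      lcp
   1  s[17:],s[5:]  0  ''
   2  s[5:],s[2:]  1  'b'
   3  s[2:],s[6:]  1  'b'
   4  s[6:],s[14:]  1  'b'
   5  s[14:],s[10:]  0  ''
   6  s[10:],s[11:]  1  'c'
   7  s[11:],s[18:]  0  ''
   8  s[18:],s[16:]  0  ''
   9  s[16:],s[8:]  1  'e'
  10  s[8:],s[1:]  0  ''
  11  s[1:],s[0:]  1  'f'
  12  s[0:],s[3:]  1  'f'
  13  s[3:],s[4:]  0  ''
  14  s[4:],s[7:]  1  'g'
  15  s[7:],s[13:]  0  ''
  16  s[13:],s[9:]  1  'h'
  17  s[9:],s[15:]  1  'h'
  18  s[15:],s[12:]  1  'h'

n(n+1)/2 = 19·20/2 = 190
Σ LCP = 0 + 0 + 1 + 1 + 1 + 0 + 1 + 0 + 0 + 1 + 0 + 1 + 1 + 0 + 1 + 0 + 1 + 1 + 1 = 11
distinct = 190 − 11 = 179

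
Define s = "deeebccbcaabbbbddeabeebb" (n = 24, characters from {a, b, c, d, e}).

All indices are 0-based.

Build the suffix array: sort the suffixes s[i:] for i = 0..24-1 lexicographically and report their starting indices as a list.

sorted suffixes:
  #0 SA[0]=9  'aabbbbddeabeebb'
  #1 SA[1]=10  'abbbbddeabeebb'
  #2 SA[2]=18  'abeebb'
  #3 SA[3]=23  'b'
  #4 SA[4]=22  'bb'
  #5 SA[5]=11  'bbbbddeabeebb'
  #6 SA[6]=12  'bbbddeabeebb'
  #7 SA[7]=13  'bbddeabeebb'
  #8 SA[8]=7  'bcaabbbbddeabeebb'
  #9 SA[9]=4  'bccbcaabbbbddeabeebb'
  #10 SA[10]=14  'bddeabeebb'
  #11 SA[11]=19  'beebb'
  #12 SA[12]=8  'caabbbbddeabeebb'
  #13 SA[13]=6  'cbcaabbbbddeabeebb'
  #14 SA[14]=5  'ccbcaabbbbddeabeebb'
  #15 SA[15]=15  'ddeabeebb'
  #16 SA[16]=16  'deabeebb'
  #17 SA[17]=0  'deeebccbcaabbbbddeabeebb'
  #18 SA[18]=17  'eabeebb'
  #19 SA[19]=21  'ebb'
  #20 SA[20]=3  'ebccbcaabbbbddeabeebb'
  #21 SA[21]=20  'eebb'
  #22 SA[22]=2  'eebccbcaabbbbddeabeebb'
  #23 SA[23]=1  'eeebccbcaabbbbddeabeebb'

[9, 10, 18, 23, 22, 11, 12, 13, 7, 4, 14, 19, 8, 6, 5, 15, 16, 0, 17, 21, 3, 20, 2, 1]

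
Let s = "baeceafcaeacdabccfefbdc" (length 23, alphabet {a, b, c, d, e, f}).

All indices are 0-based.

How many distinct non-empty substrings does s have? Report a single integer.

rank→(start, suffix):
  0 → (13, 'abccfefbdc')
  1 → (10, 'acdabccfefbdc')
  2 → (8, 'aeacdabccfefbdc')
  3 → (1, 'aeceafcaeacdabccfefbdc')
  4 → (5, 'afcaeacdabccfefbdc')
  5 → (0, 'baeceafcaeacdabccfefbdc')
  6 → (14, 'bccfefbdc')
  7 → (20, 'bdc')
  8 → (22, 'c')
  9 → (7, 'caeacdabccfefbdc')
  10 → (15, 'ccfefbdc')
  11 → (11, 'cdabccfefbdc')
  12 → (3, 'ceafcaeacdabccfefbdc')
  13 → (16, 'cfefbdc')
  14 → (12, 'dabccfefbdc')
  15 → (21, 'dc')
  16 → (9, 'eacdabccfefbdc')
  17 → (4, 'eafcaeacdabccfefbdc')
  18 → (2, 'eceafcaeacdabccfefbdc')
  19 → (18, 'efbdc')
  20 → (19, 'fbdc')
  21 → (6, 'fcaeacdabccfefbdc')
  22 → (17, 'fefbdc')

SA = [13, 10, 8, 1, 5, 0, 14, 20, 22, 7, 15, 11, 3, 16, 12, 21, 9, 4, 2, 18, 19, 6, 17]
i: (SA[i-1],SA[i]) lcp shared
  1: (13,10) 1 'a'
  2: (10,8) 1 'a'
  3: (8,1) 2 'ae'
  4: (1,5) 1 'a'
  5: (5,0) 0 ''
  6: (0,14) 1 'b'
  7: (14,20) 1 'b'
  8: (20,22) 0 ''
  9: (22,7) 1 'c'
  10: (7,15) 1 'c'
  11: (15,11) 1 'c'
  12: (11,3) 1 'c'
  13: (3,16) 1 'c'
  14: (16,12) 0 ''
  15: (12,21) 1 'd'
  16: (21,9) 0 ''
  17: (9,4) 2 'ea'
  18: (4,2) 1 'e'
  19: (2,18) 1 'e'
  20: (18,19) 0 ''
  21: (19,6) 1 'f'
  22: (6,17) 1 'f'

n(n+1)/2 = 23·24/2 = 276
Σ LCP = 0 + 1 + 1 + 2 + 1 + 0 + 1 + 1 + 0 + 1 + 1 + 1 + 1 + 1 + 0 + 1 + 0 + 2 + 1 + 1 + 0 + 1 + 1 = 19
distinct = 276 − 19 = 257

257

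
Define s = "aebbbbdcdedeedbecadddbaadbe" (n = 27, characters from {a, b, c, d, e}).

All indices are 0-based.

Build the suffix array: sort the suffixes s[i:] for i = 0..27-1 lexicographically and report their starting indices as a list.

rank | idx | suffix
   0 |  22 | aadbe
   1 |  23 | adbe
   2 |  17 | adddbaadbe
   3 |   0 | aebbbbdcdedeedbecadddbaadbe
   4 |  21 | baadbe
   5 |   2 | bbbbdcdedeedbecadddbaadbe
   6 |   3 | bbbdcdedeedbecadddbaadbe
   7 |   4 | bbdcdedeedbecadddbaadbe
   8 |   5 | bdcdedeedbecadddbaadbe
   9 |  25 | be
  10 |  14 | becadddbaadbe
  11 |  16 | cadddbaadbe
  12 |   7 | cdedeedbecadddbaadbe
  13 |  20 | dbaadbe
  14 |  24 | dbe
  15 |  13 | dbecadddbaadbe
  16 |   6 | dcdedeedbecadddbaadbe
  17 |  19 | ddbaadbe
  18 |  18 | dddbaadbe
  19 |   8 | dedeedbecadddbaadbe
  20 |  10 | deedbecadddbaadbe
  21 |  26 | e
  22 |   1 | ebbbbdcdedeedbecadddbaadbe
  23 |  15 | ecadddbaadbe
  24 |  12 | edbecadddbaadbe
  25 |   9 | edeedbecadddbaadbe
  26 |  11 | eedbecadddbaadbe

[22, 23, 17, 0, 21, 2, 3, 4, 5, 25, 14, 16, 7, 20, 24, 13, 6, 19, 18, 8, 10, 26, 1, 15, 12, 9, 11]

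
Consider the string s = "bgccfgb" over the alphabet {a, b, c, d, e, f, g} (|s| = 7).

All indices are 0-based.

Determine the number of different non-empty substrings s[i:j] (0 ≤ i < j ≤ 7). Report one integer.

25

sorted suffixes:
  #0 SA[0]=6  'b'
  #1 SA[1]=0  'bgccfgb'
  #2 SA[2]=2  'ccfgb'
  #3 SA[3]=3  'cfgb'
  #4 SA[4]=4  'fgb'
  #5 SA[5]=5  'gb'
  #6 SA[6]=1  'gccfgb'

SA = [6, 0, 2, 3, 4, 5, 1]
i: (SA[i-1],SA[i]) lcp shared
  1: (6,0) 1 'b'
  2: (0,2) 0 ''
  3: (2,3) 1 'c'
  4: (3,4) 0 ''
  5: (4,5) 0 ''
  6: (5,1) 1 'g'

n(n+1)/2 = 7·8/2 = 28
Σ LCP = 0 + 1 + 0 + 1 + 0 + 0 + 1 = 3
distinct = 28 − 3 = 25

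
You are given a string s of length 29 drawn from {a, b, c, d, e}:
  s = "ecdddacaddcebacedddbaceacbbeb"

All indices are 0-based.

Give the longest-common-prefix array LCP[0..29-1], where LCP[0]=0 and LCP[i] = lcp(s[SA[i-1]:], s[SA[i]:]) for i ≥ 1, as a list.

[0, 2, 2, 3, 1, 0, 1, 4, 1, 1, 0, 1, 1, 1, 2, 2, 0, 1, 1, 1, 2, 2, 2, 3, 0, 1, 2, 1, 1]

sorted suffixes:
  #0 SA[0]=5  'acaddcebacedddbaceacbbeb'
  #1 SA[1]=23  'acbbeb'
  #2 SA[2]=20  'aceacbbeb'
  #3 SA[3]=13  'acedddbaceacbbeb'
  #4 SA[4]=7  'addcebacedddbaceacbbeb'
  #5 SA[5]=28  'b'
  #6 SA[6]=19  'baceacbbeb'
  #7 SA[7]=12  'bacedddbaceacbbeb'
  #8 SA[8]=25  'bbeb'
  #9 SA[9]=26  'beb'
  #10 SA[10]=6  'caddcebacedddbaceacbbeb'
  #11 SA[11]=24  'cbbeb'
  #12 SA[12]=1  'cdddacaddcebacedddbaceacbbeb'
  #13 SA[13]=21  'ceacbbeb'
  #14 SA[14]=10  'cebacedddbaceacbbeb'
  #15 SA[15]=14  'cedddbaceacbbeb'
  #16 SA[16]=4  'dacaddcebacedddbaceacbbeb'
  #17 SA[17]=18  'dbaceacbbeb'
  #18 SA[18]=9  'dcebacedddbaceacbbeb'
  #19 SA[19]=3  'ddacaddcebacedddbaceacbbeb'
  #20 SA[20]=17  'ddbaceacbbeb'
  #21 SA[21]=8  'ddcebacedddbaceacbbeb'
  #22 SA[22]=2  'dddacaddcebacedddbaceacbbeb'
  #23 SA[23]=16  'dddbaceacbbeb'
  #24 SA[24]=22  'eacbbeb'
  #25 SA[25]=27  'eb'
  #26 SA[26]=11  'ebacedddbaceacbbeb'
  #27 SA[27]=0  'ecdddacaddcebacedddbaceacbbeb'
  #28 SA[28]=15  'edddbaceacbbeb'

SA = [5, 23, 20, 13, 7, 28, 19, 12, 25, 26, 6, 24, 1, 21, 10, 14, 4, 18, 9, 3, 17, 8, 2, 16, 22, 27, 11, 0, 15]
[i] adj suffixes → lcp
  [1] 5/23 → 2 ('ac')
  [2] 23/20 → 2 ('ac')
  [3] 20/13 → 3 ('ace')
  [4] 13/7 → 1 ('a')
  [5] 7/28 → 0 ('')
  [6] 28/19 → 1 ('b')
  [7] 19/12 → 4 ('bace')
  [8] 12/25 → 1 ('b')
  [9] 25/26 → 1 ('b')
  [10] 26/6 → 0 ('')
  [11] 6/24 → 1 ('c')
  [12] 24/1 → 1 ('c')
  [13] 1/21 → 1 ('c')
  [14] 21/10 → 2 ('ce')
  [15] 10/14 → 2 ('ce')
  [16] 14/4 → 0 ('')
  [17] 4/18 → 1 ('d')
  [18] 18/9 → 1 ('d')
  [19] 9/3 → 1 ('d')
  [20] 3/17 → 2 ('dd')
  [21] 17/8 → 2 ('dd')
  [22] 8/2 → 2 ('dd')
  [23] 2/16 → 3 ('ddd')
  [24] 16/22 → 0 ('')
  [25] 22/27 → 1 ('e')
  [26] 27/11 → 2 ('eb')
  [27] 11/0 → 1 ('e')
  [28] 0/15 → 1 ('e')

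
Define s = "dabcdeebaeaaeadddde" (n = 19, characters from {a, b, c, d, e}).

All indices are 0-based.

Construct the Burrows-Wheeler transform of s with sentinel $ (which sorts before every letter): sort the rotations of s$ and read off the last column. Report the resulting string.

eedebaeab$adddcdaaed

rank  rotation              last
    0  $dabcdeebaeaaeadddde  e
    1  aaeadddde$dabcdeebae  e
    2  abcdeebaeaaeadddde$d  d
    3  adddde$dabcdeebaeaae  e
    4  aeaaeadddde$dabcdeeb  b
    5  aeadddde$dabcdeebaea  a
    6  baeaaeadddde$dabcdee  e
    7  bcdeebaeaaeadddde$da  a
    8  cdeebaeaaeadddde$dab  b
    9  dabcdeebaeaaeadddde$  $
   10  dddde$dabcdeebaeaaea  a
   11  ddde$dabcdeebaeaaead  d
   12  dde$dabcdeebaeaaeadd  d
   13  de$dabcdeebaeaaeaddd  d
   14  deebaeaaeadddde$dabc  c
   15  e$dabcdeebaeaaeadddd  d
   16  eaaeadddde$dabcdeeba  a
   17  eadddde$dabcdeebaeaa  a
   18  ebaeaaeadddde$dabcde  e
   19  eebaeaaeadddde$dabcd  d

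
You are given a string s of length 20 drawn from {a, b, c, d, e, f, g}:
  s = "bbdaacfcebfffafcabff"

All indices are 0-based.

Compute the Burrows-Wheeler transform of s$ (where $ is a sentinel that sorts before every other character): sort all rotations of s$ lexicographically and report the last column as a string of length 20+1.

fdcaf$baeffabcffacbfb

rank  rotation               last
    0  $bbdaacfcebfffafcabff  f
    1  aacfcebfffafcabff$bbd  d
    2  abff$bbdaacfcebfffafc  c
    3  acfcebfffafcabff$bbda  a
    4  afcabff$bbdaacfcebfff  f
    5  bbdaacfcebfffafcabff$  $
    6  bdaacfcebfffafcabff$b  b
    7  bff$bbdaacfcebfffafca  a
    8  bfffafcabff$bbdaacfce  e
    9  cabff$bbdaacfcebfffaf  f
   10  cebfffafcabff$bbdaacf  f
   11  cfcebfffafcabff$bbdaa  a
   12  daacfcebfffafcabff$bb  b
   13  ebfffafcabff$bbdaacfc  c
   14  f$bbdaacfcebfffafcabf  f
   15  fafcabff$bbdaacfcebff  f
   16  fcabff$bbdaacfcebfffa  a
   17  fcebfffafcabff$bbdaac  c
   18  ff$bbdaacfcebfffafcab  b
   19  ffafcabff$bbdaacfcebf  f
   20  fffafcabff$bbdaacfceb  b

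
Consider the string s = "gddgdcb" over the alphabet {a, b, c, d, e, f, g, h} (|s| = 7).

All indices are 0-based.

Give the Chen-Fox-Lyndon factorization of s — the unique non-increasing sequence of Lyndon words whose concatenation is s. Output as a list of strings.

emit factor 1: 'g' (i=0, period=1)
emit factor 2: 'ddg' (i=1, period=3)
emit factor 3: 'd' (i=4, period=1)
emit factor 4: 'c' (i=5, period=1)
emit factor 5: 'b' (i=6, period=1)

["g", "ddg", "d", "c", "b"]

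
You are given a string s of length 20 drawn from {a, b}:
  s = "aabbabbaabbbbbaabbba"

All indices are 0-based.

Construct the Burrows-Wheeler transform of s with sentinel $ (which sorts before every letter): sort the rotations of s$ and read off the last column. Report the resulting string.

ab$bbbaaabbbbbbaaabba

rank  rotation               last
    0  $aabbabbaabbbbbaabbba  a
    1  a$aabbabbaabbbbbaabbb  b
    2  aabbabbaabbbbbaabbba$  $
    3  aabbba$aabbabbaabbbbb  b
    4  aabbbbbaabbba$aabbabb  b
    5  abbaabbbbbaabbba$aabb  b
    6  abbabbaabbbbbaabbba$a  a
    7  abbba$aabbabbaabbbbba  a
    8  abbbbbaabbba$aabbabba  a
    9  ba$aabbabbaabbbbbaabb  b
   10  baabbba$aabbabbaabbbb  b
   11  baabbbbbaabbba$aabbab  b
   12  babbaabbbbbaabbba$aab  b
   13  bba$aabbabbaabbbbbaab  b
   14  bbaabbba$aabbabbaabbb  b
   15  bbaabbbbbaabbba$aabba  a
   16  bbabbaabbbbbaabbba$aa  a
   17  bbba$aabbabbaabbbbbaa  a
   18  bbbaabbba$aabbabbaabb  b
   19  bbbbaabbba$aabbabbaab  b
   20  bbbbbaabbba$aabbabbaa  a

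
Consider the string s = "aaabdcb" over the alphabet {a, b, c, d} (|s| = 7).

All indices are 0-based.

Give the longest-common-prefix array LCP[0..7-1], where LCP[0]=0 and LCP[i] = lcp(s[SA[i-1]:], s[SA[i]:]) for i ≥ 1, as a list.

rank→(start, suffix):
  0 → (0, 'aaabdcb')
  1 → (1, 'aabdcb')
  2 → (2, 'abdcb')
  3 → (6, 'b')
  4 → (3, 'bdcb')
  5 → (5, 'cb')
  6 → (4, 'dcb')

SA = [0, 1, 2, 6, 3, 5, 4]
i: (SA[i-1],SA[i]) lcp shared
  1: (0,1) 2 'aa'
  2: (1,2) 1 'a'
  3: (2,6) 0 ''
  4: (6,3) 1 'b'
  5: (3,5) 0 ''
  6: (5,4) 0 ''

[0, 2, 1, 0, 1, 0, 0]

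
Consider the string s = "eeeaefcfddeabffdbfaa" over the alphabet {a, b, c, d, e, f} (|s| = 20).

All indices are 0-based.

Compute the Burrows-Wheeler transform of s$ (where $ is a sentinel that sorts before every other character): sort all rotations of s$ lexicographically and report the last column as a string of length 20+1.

rank  rotation               last
    0  $eeeaefcfddeabffdbfaa  a
    1  a$eeeaefcfddeabffdbfa  a
    2  aa$eeeaefcfddeabffdbf  f
    3  abffdbfaa$eeeaefcfdde  e
    4  aefcfddeabffdbfaa$eee  e
    5  bfaa$eeeaefcfddeabffd  d
    6  bffdbfaa$eeeaefcfddea  a
    7  cfddeabffdbfaa$eeeaef  f
    8  dbfaa$eeeaefcfddeabff  f
    9  ddeabffdbfaa$eeeaefcf  f
   10  deabffdbfaa$eeeaefcfd  d
   11  eabffdbfaa$eeeaefcfdd  d
   12  eaefcfddeabffdbfaa$ee  e
   13  eeaefcfddeabffdbfaa$e  e
   14  eeeaefcfddeabffdbfaa$  $
   15  efcfddeabffdbfaa$eeea  a
   16  faa$eeeaefcfddeabffdb  b
   17  fcfddeabffdbfaa$eeeae  e
   18  fdbfaa$eeeaefcfddeabf  f
   19  fddeabffdbfaa$eeeaefc  c
   20  ffdbfaa$eeeaefcfddeab  b

aafeedafffddee$abefcb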